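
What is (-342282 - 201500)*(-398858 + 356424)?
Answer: 23074845388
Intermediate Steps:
(-342282 - 201500)*(-398858 + 356424) = -543782*(-42434) = 23074845388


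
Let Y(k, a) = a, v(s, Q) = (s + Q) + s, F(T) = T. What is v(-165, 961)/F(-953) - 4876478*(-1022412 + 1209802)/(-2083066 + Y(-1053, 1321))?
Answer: 174170629571033/396780597 ≈ 4.3896e+5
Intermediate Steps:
v(s, Q) = Q + 2*s (v(s, Q) = (Q + s) + s = Q + 2*s)
v(-165, 961)/F(-953) - 4876478*(-1022412 + 1209802)/(-2083066 + Y(-1053, 1321)) = (961 + 2*(-165))/(-953) - 4876478*(-1022412 + 1209802)/(-2083066 + 1321) = (961 - 330)*(-1/953) - 4876478/((-2081745/187390)) = 631*(-1/953) - 4876478/((-2081745*1/187390)) = -631/953 - 4876478/(-416349/37478) = -631/953 - 4876478*(-37478/416349) = -631/953 + 182760642484/416349 = 174170629571033/396780597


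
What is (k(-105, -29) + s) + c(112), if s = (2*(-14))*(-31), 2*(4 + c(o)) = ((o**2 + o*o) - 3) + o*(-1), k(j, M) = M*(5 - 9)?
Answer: 26933/2 ≈ 13467.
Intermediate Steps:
k(j, M) = -4*M (k(j, M) = M*(-4) = -4*M)
c(o) = -11/2 + o**2 - o/2 (c(o) = -4 + (((o**2 + o*o) - 3) + o*(-1))/2 = -4 + (((o**2 + o**2) - 3) - o)/2 = -4 + ((2*o**2 - 3) - o)/2 = -4 + ((-3 + 2*o**2) - o)/2 = -4 + (-3 - o + 2*o**2)/2 = -4 + (-3/2 + o**2 - o/2) = -11/2 + o**2 - o/2)
s = 868 (s = -28*(-31) = 868)
(k(-105, -29) + s) + c(112) = (-4*(-29) + 868) + (-11/2 + 112**2 - 1/2*112) = (116 + 868) + (-11/2 + 12544 - 56) = 984 + 24965/2 = 26933/2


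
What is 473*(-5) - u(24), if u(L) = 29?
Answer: -2394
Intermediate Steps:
473*(-5) - u(24) = 473*(-5) - 1*29 = -2365 - 29 = -2394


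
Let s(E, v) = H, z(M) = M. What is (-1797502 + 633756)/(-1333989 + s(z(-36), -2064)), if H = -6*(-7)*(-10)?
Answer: 1163746/1334409 ≈ 0.87211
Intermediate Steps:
H = -420 (H = 42*(-10) = -420)
s(E, v) = -420
(-1797502 + 633756)/(-1333989 + s(z(-36), -2064)) = (-1797502 + 633756)/(-1333989 - 420) = -1163746/(-1334409) = -1163746*(-1/1334409) = 1163746/1334409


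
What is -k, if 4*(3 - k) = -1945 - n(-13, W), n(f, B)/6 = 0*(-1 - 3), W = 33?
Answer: -1957/4 ≈ -489.25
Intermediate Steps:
n(f, B) = 0 (n(f, B) = 6*(0*(-1 - 3)) = 6*(0*(-4)) = 6*0 = 0)
k = 1957/4 (k = 3 - (-1945 - 1*0)/4 = 3 - (-1945 + 0)/4 = 3 - ¼*(-1945) = 3 + 1945/4 = 1957/4 ≈ 489.25)
-k = -1*1957/4 = -1957/4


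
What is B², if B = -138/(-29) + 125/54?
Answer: 122699929/2452356 ≈ 50.034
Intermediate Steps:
B = 11077/1566 (B = -138*(-1/29) + 125*(1/54) = 138/29 + 125/54 = 11077/1566 ≈ 7.0734)
B² = (11077/1566)² = 122699929/2452356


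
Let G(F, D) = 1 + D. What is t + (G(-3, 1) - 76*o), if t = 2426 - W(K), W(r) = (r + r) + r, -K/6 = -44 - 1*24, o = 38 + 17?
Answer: -2976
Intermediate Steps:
o = 55
K = 408 (K = -6*(-44 - 1*24) = -6*(-44 - 24) = -6*(-68) = 408)
W(r) = 3*r (W(r) = 2*r + r = 3*r)
t = 1202 (t = 2426 - 3*408 = 2426 - 1*1224 = 2426 - 1224 = 1202)
t + (G(-3, 1) - 76*o) = 1202 + ((1 + 1) - 76*55) = 1202 + (2 - 4180) = 1202 - 4178 = -2976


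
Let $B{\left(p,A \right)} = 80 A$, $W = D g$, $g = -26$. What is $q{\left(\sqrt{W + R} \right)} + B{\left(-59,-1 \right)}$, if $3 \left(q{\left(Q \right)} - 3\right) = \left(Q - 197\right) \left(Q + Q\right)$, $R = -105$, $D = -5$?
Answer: $-717$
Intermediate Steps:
$W = 130$ ($W = \left(-5\right) \left(-26\right) = 130$)
$q{\left(Q \right)} = 3 + \frac{2 Q \left(-197 + Q\right)}{3}$ ($q{\left(Q \right)} = 3 + \frac{\left(Q - 197\right) \left(Q + Q\right)}{3} = 3 + \frac{\left(-197 + Q\right) 2 Q}{3} = 3 + \frac{2 Q \left(-197 + Q\right)}{3}$)
$q{\left(\sqrt{W + R} \right)} + B{\left(-59,-1 \right)} = \left(3 - \frac{394 \sqrt{130 - 105}}{3} + \frac{2 \left(\sqrt{130 - 105}\right)^{2}}{3}\right) + 80 \left(-1\right) = \left(3 - \frac{394 \sqrt{25}}{3} + \frac{2 \left(\sqrt{25}\right)^{2}}{3}\right) - 80 = \left(3 - \frac{1970}{3} + \frac{2 \cdot 5^{2}}{3}\right) - 80 = \left(3 - \frac{1970}{3} + \frac{2}{3} \cdot 25\right) - 80 = \left(3 - \frac{1970}{3} + \frac{50}{3}\right) - 80 = -637 - 80 = -717$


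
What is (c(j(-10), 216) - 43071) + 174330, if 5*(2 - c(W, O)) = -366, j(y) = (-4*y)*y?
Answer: 656671/5 ≈ 1.3133e+5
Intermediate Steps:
j(y) = -4*y²
c(W, O) = 376/5 (c(W, O) = 2 - ⅕*(-366) = 2 + 366/5 = 376/5)
(c(j(-10), 216) - 43071) + 174330 = (376/5 - 43071) + 174330 = -214979/5 + 174330 = 656671/5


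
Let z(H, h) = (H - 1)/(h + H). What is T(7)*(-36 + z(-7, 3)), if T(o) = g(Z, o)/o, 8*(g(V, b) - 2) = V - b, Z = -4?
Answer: -85/28 ≈ -3.0357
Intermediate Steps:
g(V, b) = 2 - b/8 + V/8 (g(V, b) = 2 + (V - b)/8 = 2 + (-b/8 + V/8) = 2 - b/8 + V/8)
z(H, h) = (-1 + H)/(H + h)
T(o) = (3/2 - o/8)/o (T(o) = (2 - o/8 + (⅛)*(-4))/o = (2 - o/8 - ½)/o = (3/2 - o/8)/o)
T(7)*(-36 + z(-7, 3)) = ((⅛)*(12 - 1*7)/7)*(-36 + (-1 - 7)/(-7 + 3)) = ((⅛)*(⅐)*(12 - 7))*(-36 - 8/(-4)) = ((⅛)*(⅐)*5)*(-36 - ¼*(-8)) = 5*(-36 + 2)/56 = (5/56)*(-34) = -85/28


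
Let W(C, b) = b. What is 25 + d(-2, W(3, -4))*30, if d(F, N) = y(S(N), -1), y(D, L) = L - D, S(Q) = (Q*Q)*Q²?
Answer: -7685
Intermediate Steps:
S(Q) = Q⁴ (S(Q) = Q²*Q² = Q⁴)
d(F, N) = -1 - N⁴
25 + d(-2, W(3, -4))*30 = 25 + (-1 - 1*(-4)⁴)*30 = 25 + (-1 - 1*256)*30 = 25 + (-1 - 256)*30 = 25 - 257*30 = 25 - 7710 = -7685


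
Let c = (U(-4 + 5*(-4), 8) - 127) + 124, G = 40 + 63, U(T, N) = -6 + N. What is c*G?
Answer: -103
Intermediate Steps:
G = 103
c = -1 (c = ((-6 + 8) - 127) + 124 = (2 - 127) + 124 = -125 + 124 = -1)
c*G = -1*103 = -103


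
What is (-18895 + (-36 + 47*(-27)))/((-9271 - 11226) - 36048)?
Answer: 4040/11309 ≈ 0.35724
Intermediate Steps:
(-18895 + (-36 + 47*(-27)))/((-9271 - 11226) - 36048) = (-18895 + (-36 - 1269))/(-20497 - 36048) = (-18895 - 1305)/(-56545) = -20200*(-1/56545) = 4040/11309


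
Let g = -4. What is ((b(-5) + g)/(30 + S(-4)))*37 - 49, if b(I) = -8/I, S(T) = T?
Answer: -3407/65 ≈ -52.415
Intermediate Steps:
((b(-5) + g)/(30 + S(-4)))*37 - 49 = ((-8/(-5) - 4)/(30 - 4))*37 - 49 = ((-8*(-⅕) - 4)/26)*37 - 49 = ((8/5 - 4)*(1/26))*37 - 49 = -12/5*1/26*37 - 49 = -6/65*37 - 49 = -222/65 - 49 = -3407/65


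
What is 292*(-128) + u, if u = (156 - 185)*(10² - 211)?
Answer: -34157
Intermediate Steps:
u = 3219 (u = -29*(100 - 211) = -29*(-111) = 3219)
292*(-128) + u = 292*(-128) + 3219 = -37376 + 3219 = -34157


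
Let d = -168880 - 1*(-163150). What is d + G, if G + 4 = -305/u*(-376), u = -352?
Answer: -266631/44 ≈ -6059.8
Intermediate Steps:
d = -5730 (d = -168880 + 163150 = -5730)
G = -14511/44 (G = -4 - 305/(-352)*(-376) = -4 - 305*(-1/352)*(-376) = -4 + (305/352)*(-376) = -4 - 14335/44 = -14511/44 ≈ -329.80)
d + G = -5730 - 14511/44 = -266631/44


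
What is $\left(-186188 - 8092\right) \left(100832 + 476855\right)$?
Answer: $-112233030360$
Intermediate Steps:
$\left(-186188 - 8092\right) \left(100832 + 476855\right) = \left(-194280\right) 577687 = -112233030360$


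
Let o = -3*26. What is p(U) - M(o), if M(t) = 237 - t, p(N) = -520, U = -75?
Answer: -835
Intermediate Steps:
o = -78
p(U) - M(o) = -520 - (237 - 1*(-78)) = -520 - (237 + 78) = -520 - 1*315 = -520 - 315 = -835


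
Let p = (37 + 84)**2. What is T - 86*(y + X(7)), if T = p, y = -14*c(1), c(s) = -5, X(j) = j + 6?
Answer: 7503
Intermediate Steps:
X(j) = 6 + j
y = 70 (y = -14*(-5) = 70)
p = 14641 (p = 121**2 = 14641)
T = 14641
T - 86*(y + X(7)) = 14641 - 86*(70 + (6 + 7)) = 14641 - 86*(70 + 13) = 14641 - 86*83 = 14641 - 1*7138 = 14641 - 7138 = 7503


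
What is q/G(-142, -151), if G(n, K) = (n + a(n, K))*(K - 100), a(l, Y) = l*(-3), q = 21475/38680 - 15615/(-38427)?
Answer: -95280535/7063561784416 ≈ -1.3489e-5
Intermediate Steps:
q = 95280535/99090424 (q = 21475*(1/38680) - 15615*(-1/38427) = 4295/7736 + 5205/12809 = 95280535/99090424 ≈ 0.96155)
a(l, Y) = -3*l
G(n, K) = -2*n*(-100 + K) (G(n, K) = (n - 3*n)*(K - 100) = (-2*n)*(-100 + K) = -2*n*(-100 + K))
q/G(-142, -151) = 95280535/(99090424*((2*(-142)*(100 - 1*(-151))))) = 95280535/(99090424*((2*(-142)*(100 + 151)))) = 95280535/(99090424*((2*(-142)*251))) = (95280535/99090424)/(-71284) = (95280535/99090424)*(-1/71284) = -95280535/7063561784416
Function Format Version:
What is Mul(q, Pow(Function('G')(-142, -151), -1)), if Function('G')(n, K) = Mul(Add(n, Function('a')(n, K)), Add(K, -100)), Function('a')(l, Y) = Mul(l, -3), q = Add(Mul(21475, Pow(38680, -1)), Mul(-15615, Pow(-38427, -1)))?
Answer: Rational(-95280535, 7063561784416) ≈ -1.3489e-5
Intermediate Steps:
q = Rational(95280535, 99090424) (q = Add(Mul(21475, Rational(1, 38680)), Mul(-15615, Rational(-1, 38427))) = Add(Rational(4295, 7736), Rational(5205, 12809)) = Rational(95280535, 99090424) ≈ 0.96155)
Function('a')(l, Y) = Mul(-3, l)
Function('G')(n, K) = Mul(-2, n, Add(-100, K)) (Function('G')(n, K) = Mul(Add(n, Mul(-3, n)), Add(K, -100)) = Mul(Mul(-2, n), Add(-100, K)) = Mul(-2, n, Add(-100, K)))
Mul(q, Pow(Function('G')(-142, -151), -1)) = Mul(Rational(95280535, 99090424), Pow(Mul(2, -142, Add(100, Mul(-1, -151))), -1)) = Mul(Rational(95280535, 99090424), Pow(Mul(2, -142, Add(100, 151)), -1)) = Mul(Rational(95280535, 99090424), Pow(Mul(2, -142, 251), -1)) = Mul(Rational(95280535, 99090424), Pow(-71284, -1)) = Mul(Rational(95280535, 99090424), Rational(-1, 71284)) = Rational(-95280535, 7063561784416)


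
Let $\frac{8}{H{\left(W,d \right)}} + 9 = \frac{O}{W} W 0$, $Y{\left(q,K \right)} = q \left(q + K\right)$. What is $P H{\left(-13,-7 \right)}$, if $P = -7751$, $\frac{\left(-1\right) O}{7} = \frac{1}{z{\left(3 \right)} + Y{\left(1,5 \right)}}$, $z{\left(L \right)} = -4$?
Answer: $\frac{62008}{9} \approx 6889.8$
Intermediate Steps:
$Y{\left(q,K \right)} = q \left(K + q\right)$
$O = - \frac{7}{2}$ ($O = - \frac{7}{-4 + 1 \left(5 + 1\right)} = - \frac{7}{-4 + 1 \cdot 6} = - \frac{7}{-4 + 6} = - \frac{7}{2} \approx -3.5$)
$H{\left(W,d \right)} = - \frac{8}{9}$ ($H{\left(W,d \right)} = \frac{8}{-9 + - \frac{7}{2 W} W 0} = \frac{8}{-9 - 0} = \frac{8}{-9 + 0} = \frac{8}{-9} = 8 \left(- \frac{1}{9}\right) = - \frac{8}{9}$)
$P H{\left(-13,-7 \right)} = \left(-7751\right) \left(- \frac{8}{9}\right) = \frac{62008}{9}$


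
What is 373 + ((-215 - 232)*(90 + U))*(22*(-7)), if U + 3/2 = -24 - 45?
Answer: 1342714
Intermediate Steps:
U = -141/2 (U = -3/2 + (-24 - 45) = -3/2 - 69 = -141/2 ≈ -70.500)
373 + ((-215 - 232)*(90 + U))*(22*(-7)) = 373 + ((-215 - 232)*(90 - 141/2))*(22*(-7)) = 373 - 447*39/2*(-154) = 373 - 17433/2*(-154) = 373 + 1342341 = 1342714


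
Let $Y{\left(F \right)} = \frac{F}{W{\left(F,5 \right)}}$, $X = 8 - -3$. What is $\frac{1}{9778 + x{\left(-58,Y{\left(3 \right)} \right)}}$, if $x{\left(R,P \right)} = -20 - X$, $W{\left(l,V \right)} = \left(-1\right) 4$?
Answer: $\frac{1}{9747} \approx 0.0001026$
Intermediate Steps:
$W{\left(l,V \right)} = -4$
$X = 11$ ($X = 8 + 3 = 11$)
$Y{\left(F \right)} = - \frac{F}{4}$ ($Y{\left(F \right)} = \frac{F}{-4} = F \left(- \frac{1}{4}\right) = - \frac{F}{4}$)
$x{\left(R,P \right)} = -31$ ($x{\left(R,P \right)} = -20 - 11 = -31$)
$\frac{1}{9778 + x{\left(-58,Y{\left(3 \right)} \right)}} = \frac{1}{9778 - 31} = \frac{1}{9747}$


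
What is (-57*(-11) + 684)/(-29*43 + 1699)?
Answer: 1311/452 ≈ 2.9004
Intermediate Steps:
(-57*(-11) + 684)/(-29*43 + 1699) = (627 + 684)/(-1247 + 1699) = 1311/452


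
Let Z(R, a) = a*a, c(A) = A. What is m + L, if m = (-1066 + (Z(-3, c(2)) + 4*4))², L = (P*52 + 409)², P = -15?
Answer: 1231757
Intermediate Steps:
Z(R, a) = a²
L = 137641 (L = (-15*52 + 409)² = (-780 + 409)² = (-371)² = 137641)
m = 1094116 (m = (-1066 + (2² + 4*4))² = (-1066 + (4 + 16))² = (-1066 + 20)² = (-1046)² = 1094116)
m + L = 1094116 + 137641 = 1231757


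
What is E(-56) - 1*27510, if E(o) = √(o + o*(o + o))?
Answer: -27510 + 2*√1554 ≈ -27431.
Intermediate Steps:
E(o) = √(o + 2*o²) (E(o) = √(o + o*(2*o)) = √(o + 2*o²))
E(-56) - 1*27510 = √(-56*(1 + 2*(-56))) - 1*27510 = √(-56*(1 - 112)) - 27510 = √(-56*(-111)) - 27510 = √6216 - 27510 = 2*√1554 - 27510 = -27510 + 2*√1554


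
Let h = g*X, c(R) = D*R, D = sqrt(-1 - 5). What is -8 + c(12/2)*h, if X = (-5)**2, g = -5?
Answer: -8 - 750*I*sqrt(6) ≈ -8.0 - 1837.1*I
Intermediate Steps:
D = I*sqrt(6) (D = sqrt(-6) = I*sqrt(6) ≈ 2.4495*I)
X = 25
c(R) = I*R*sqrt(6) (c(R) = (I*sqrt(6))*R = I*R*sqrt(6))
h = -125 (h = -5*25 = -125)
-8 + c(12/2)*h = -8 + (I*(12/2)*sqrt(6))*(-125) = -8 + (I*(12*(1/2))*sqrt(6))*(-125) = -8 + (I*6*sqrt(6))*(-125) = -8 + (6*I*sqrt(6))*(-125) = -8 - 750*I*sqrt(6)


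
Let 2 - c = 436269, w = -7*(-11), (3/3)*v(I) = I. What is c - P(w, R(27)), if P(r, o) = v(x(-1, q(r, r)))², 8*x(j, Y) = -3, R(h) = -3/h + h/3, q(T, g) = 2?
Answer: -27921097/64 ≈ -4.3627e+5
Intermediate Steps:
R(h) = -3/h + h/3 (R(h) = -3/h + h*(⅓) = -3/h + h/3)
x(j, Y) = -3/8 (x(j, Y) = (⅛)*(-3) = -3/8)
v(I) = I
w = 77
c = -436267 (c = 2 - 1*436269 = 2 - 436269 = -436267)
P(r, o) = 9/64 (P(r, o) = (-3/8)² = 9/64)
c - P(w, R(27)) = -436267 - 1*9/64 = -436267 - 9/64 = -27921097/64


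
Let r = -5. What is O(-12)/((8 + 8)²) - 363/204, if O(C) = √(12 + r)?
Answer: -121/68 + √7/256 ≈ -1.7691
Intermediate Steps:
O(C) = √7 (O(C) = √(12 - 5) = √7)
O(-12)/((8 + 8)²) - 363/204 = √7/((8 + 8)²) - 363/204 = √7/(16²) - 363*1/204 = √7/256 - 121/68 = -121/68 + √7/256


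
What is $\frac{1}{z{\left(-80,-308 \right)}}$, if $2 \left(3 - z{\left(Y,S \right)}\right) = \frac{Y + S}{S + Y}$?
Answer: $\frac{2}{5} \approx 0.4$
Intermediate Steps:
$z{\left(Y,S \right)} = \frac{5}{2}$ ($z{\left(Y,S \right)} = 3 - \frac{\left(Y + S\right) \frac{1}{S + Y}}{2} = 3 - \frac{\left(S + Y\right) \frac{1}{S + Y}}{2} = 3 - \frac{1}{2} = \frac{5}{2}$)
$\frac{1}{z{\left(-80,-308 \right)}} = \frac{1}{\frac{5}{2}} = \frac{2}{5}$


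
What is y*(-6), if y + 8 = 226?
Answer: -1308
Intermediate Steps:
y = 218 (y = -8 + 226 = 218)
y*(-6) = 218*(-6) = -1308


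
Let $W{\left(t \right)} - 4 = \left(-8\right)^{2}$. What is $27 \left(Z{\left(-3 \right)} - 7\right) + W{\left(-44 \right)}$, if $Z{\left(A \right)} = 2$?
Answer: $-67$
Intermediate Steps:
$W{\left(t \right)} = 68$ ($W{\left(t \right)} = 4 + \left(-8\right)^{2} = 4 + 64 = 68$)
$27 \left(Z{\left(-3 \right)} - 7\right) + W{\left(-44 \right)} = 27 \left(2 - 7\right) + 68 = 27 \left(-5\right) + 68 = -135 + 68 = -67$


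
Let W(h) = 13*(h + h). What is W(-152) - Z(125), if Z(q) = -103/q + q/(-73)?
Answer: -36038856/9125 ≈ -3949.5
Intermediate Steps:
W(h) = 26*h (W(h) = 13*(2*h) = 26*h)
Z(q) = -103/q - q/73 (Z(q) = -103/q + q*(-1/73) = -103/q - q/73)
W(-152) - Z(125) = 26*(-152) - (-103/125 - 1/73*125) = -3952 - (-103*1/125 - 125/73) = -3952 - (-103/125 - 125/73) = -3952 - 1*(-23144/9125) = -3952 + 23144/9125 = -36038856/9125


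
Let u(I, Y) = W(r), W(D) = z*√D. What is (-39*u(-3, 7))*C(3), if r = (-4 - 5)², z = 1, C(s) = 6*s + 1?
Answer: -6669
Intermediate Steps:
C(s) = 1 + 6*s
r = 81 (r = (-9)² = 81)
W(D) = √D (W(D) = 1*√D = √D)
u(I, Y) = 9 (u(I, Y) = √81 = 9)
(-39*u(-3, 7))*C(3) = (-39*9)*(1 + 6*3) = -351*(1 + 18) = -351*19 = -6669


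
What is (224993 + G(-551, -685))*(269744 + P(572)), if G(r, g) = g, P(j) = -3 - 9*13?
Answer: 60478820192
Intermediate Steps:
P(j) = -120 (P(j) = -3 - 117 = -120)
(224993 + G(-551, -685))*(269744 + P(572)) = (224993 - 685)*(269744 - 120) = 224308*269624 = 60478820192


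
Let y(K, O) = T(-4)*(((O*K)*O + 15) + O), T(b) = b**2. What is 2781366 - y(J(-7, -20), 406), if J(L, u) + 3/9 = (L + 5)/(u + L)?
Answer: 93376642/27 ≈ 3.4584e+6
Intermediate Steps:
J(L, u) = -1/3 + (5 + L)/(L + u) (J(L, u) = -1/3 + (L + 5)/(u + L) = -1/3 + (5 + L)/(L + u))
y(K, O) = 240 + 16*O + 16*K*O**2 (y(K, O) = (-4)**2*(((O*K)*O + 15) + O) = 16*(((K*O)*O + 15) + O) = 16*((K*O**2 + 15) + O) = 16*((15 + K*O**2) + O) = 16*(15 + O + K*O**2) = 240 + 16*O + 16*K*O**2)
2781366 - y(J(-7, -20), 406) = 2781366 - (240 + 16*406 + 16*((15 - 1*(-20) + 2*(-7))/(3*(-7 - 20)))*406**2) = 2781366 - (240 + 6496 + 16*((1/3)*(15 + 20 - 14)/(-27))*164836) = 2781366 - (240 + 6496 + 16*((1/3)*(-1/27)*21)*164836) = 2781366 - (240 + 6496 + 16*(-7/27)*164836) = 2781366 - (240 + 6496 - 18461632/27) = 2781366 - 1*(-18279760/27) = 2781366 + 18279760/27 = 93376642/27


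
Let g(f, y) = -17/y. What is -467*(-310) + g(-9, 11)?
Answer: 1592453/11 ≈ 1.4477e+5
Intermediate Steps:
-467*(-310) + g(-9, 11) = -467*(-310) - 17/11 = 144770 - 17*1/11 = 144770 - 17/11 = 1592453/11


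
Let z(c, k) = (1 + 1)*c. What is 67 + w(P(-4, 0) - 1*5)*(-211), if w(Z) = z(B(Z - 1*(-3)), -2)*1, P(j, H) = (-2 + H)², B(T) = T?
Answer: -777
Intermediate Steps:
z(c, k) = 2*c
w(Z) = 6 + 2*Z (w(Z) = (2*(Z - 1*(-3)))*1 = (2*(Z + 3))*1 = (2*(3 + Z))*1 = (6 + 2*Z)*1 = 6 + 2*Z)
67 + w(P(-4, 0) - 1*5)*(-211) = 67 + (6 + 2*((-2 + 0)² - 1*5))*(-211) = 67 + (6 + 2*((-2)² - 5))*(-211) = 67 + (6 + 2*(4 - 5))*(-211) = 67 + (6 + 2*(-1))*(-211) = 67 + (6 - 2)*(-211) = 67 + 4*(-211) = 67 - 844 = -777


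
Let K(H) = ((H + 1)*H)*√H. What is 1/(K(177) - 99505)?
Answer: 99505/165793917347 + 31506*√177/165793917347 ≈ 3.1284e-6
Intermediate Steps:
K(H) = H^(3/2)*(1 + H) (K(H) = ((1 + H)*H)*√H = (H*(1 + H))*√H = H^(3/2)*(1 + H))
1/(K(177) - 99505) = 1/(177^(3/2)*(1 + 177) - 99505) = 1/((177*√177)*178 - 99505) = 1/(31506*√177 - 99505) = 1/(-99505 + 31506*√177)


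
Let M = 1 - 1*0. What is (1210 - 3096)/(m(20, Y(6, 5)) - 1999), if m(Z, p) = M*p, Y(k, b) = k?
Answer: 1886/1993 ≈ 0.94631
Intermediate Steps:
M = 1 (M = 1 + 0 = 1)
m(Z, p) = p (m(Z, p) = 1*p = p)
(1210 - 3096)/(m(20, Y(6, 5)) - 1999) = (1210 - 3096)/(6 - 1999) = -1886/(-1993) = -1886*(-1/1993) = 1886/1993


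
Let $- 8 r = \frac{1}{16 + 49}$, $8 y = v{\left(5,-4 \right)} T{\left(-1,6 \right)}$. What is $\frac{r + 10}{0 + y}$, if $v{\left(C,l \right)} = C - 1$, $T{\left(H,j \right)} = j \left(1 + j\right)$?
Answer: $\frac{1733}{3640} \approx 0.4761$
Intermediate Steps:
$v{\left(C,l \right)} = -1 + C$ ($v{\left(C,l \right)} = C - 1 = -1 + C$)
$y = 21$ ($y = \frac{\left(-1 + 5\right) 6 \left(1 + 6\right)}{8} = \frac{4 \cdot 6 \cdot 7}{8} = \frac{4 \cdot 42}{8} = \frac{1}{8} \cdot 168 = 21$)
$r = - \frac{1}{520}$ ($r = - \frac{1}{8 \left(16 + 49\right)} = - \frac{1}{8 \cdot 65} = \left(- \frac{1}{8}\right) \frac{1}{65} = - \frac{1}{520} \approx -0.0019231$)
$\frac{r + 10}{0 + y} = \frac{- \frac{1}{520} + 10}{0 + 21} = \frac{5199}{520 \cdot 21} = \frac{5199}{520} \cdot \frac{1}{21} = \frac{1733}{3640}$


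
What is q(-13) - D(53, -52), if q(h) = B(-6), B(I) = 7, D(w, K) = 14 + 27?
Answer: -34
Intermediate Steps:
D(w, K) = 41
q(h) = 7
q(-13) - D(53, -52) = 7 - 1*41 = 7 - 41 = -34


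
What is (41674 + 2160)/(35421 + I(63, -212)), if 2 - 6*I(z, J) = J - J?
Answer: 65751/53132 ≈ 1.2375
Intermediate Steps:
I(z, J) = 1/3 (I(z, J) = 1/3 - (J - J)/6 = 1/3 - 1/6*0 = 1/3 + 0 = 1/3)
(41674 + 2160)/(35421 + I(63, -212)) = (41674 + 2160)/(35421 + 1/3) = 43834/(106264/3) = 43834*(3/106264) = 65751/53132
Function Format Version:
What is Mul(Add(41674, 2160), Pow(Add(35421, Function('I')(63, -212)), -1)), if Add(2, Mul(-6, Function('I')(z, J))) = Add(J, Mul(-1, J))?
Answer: Rational(65751, 53132) ≈ 1.2375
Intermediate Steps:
Function('I')(z, J) = Rational(1, 3) (Function('I')(z, J) = Add(Rational(1, 3), Mul(Rational(-1, 6), Add(J, Mul(-1, J)))) = Add(Rational(1, 3), Mul(Rational(-1, 6), 0)) = Add(Rational(1, 3), 0) = Rational(1, 3))
Mul(Add(41674, 2160), Pow(Add(35421, Function('I')(63, -212)), -1)) = Mul(Add(41674, 2160), Pow(Add(35421, Rational(1, 3)), -1)) = Mul(43834, Pow(Rational(106264, 3), -1)) = Mul(43834, Rational(3, 106264)) = Rational(65751, 53132)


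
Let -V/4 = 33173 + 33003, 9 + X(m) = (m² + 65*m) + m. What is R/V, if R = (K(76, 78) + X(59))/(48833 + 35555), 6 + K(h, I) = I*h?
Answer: -151/253839104 ≈ -5.9487e-7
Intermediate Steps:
K(h, I) = -6 + I*h
X(m) = -9 + m² + 66*m (X(m) = -9 + ((m² + 65*m) + m) = -9 + (m² + 66*m) = -9 + m² + 66*m)
R = 3322/21097 (R = ((-6 + 78*76) + (-9 + 59² + 66*59))/(48833 + 35555) = ((-6 + 5928) + (-9 + 3481 + 3894))/84388 = (5922 + 7366)*(1/84388) = 13288*(1/84388) = 3322/21097 ≈ 0.15746)
V = -264704 (V = -4*(33173 + 33003) = -4*66176 = -264704)
R/V = (3322/21097)/(-264704) = (3322/21097)*(-1/264704) = -151/253839104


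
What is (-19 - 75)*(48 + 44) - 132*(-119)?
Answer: 7060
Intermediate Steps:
(-19 - 75)*(48 + 44) - 132*(-119) = -94*92 + 15708 = -8648 + 15708 = 7060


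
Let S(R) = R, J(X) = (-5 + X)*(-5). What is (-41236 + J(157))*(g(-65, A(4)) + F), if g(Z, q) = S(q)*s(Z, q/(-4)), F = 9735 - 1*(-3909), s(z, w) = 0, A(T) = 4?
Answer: -572993424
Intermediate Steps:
J(X) = 25 - 5*X
F = 13644 (F = 9735 + 3909 = 13644)
g(Z, q) = 0 (g(Z, q) = q*0 = 0)
(-41236 + J(157))*(g(-65, A(4)) + F) = (-41236 + (25 - 5*157))*(0 + 13644) = (-41236 + (25 - 785))*13644 = (-41236 - 760)*13644 = -41996*13644 = -572993424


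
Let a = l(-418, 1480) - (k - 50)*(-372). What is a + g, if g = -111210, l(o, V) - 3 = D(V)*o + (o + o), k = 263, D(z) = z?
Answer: -651447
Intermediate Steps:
l(o, V) = 3 + 2*o + V*o (l(o, V) = 3 + (V*o + (o + o)) = 3 + (V*o + 2*o) = 3 + (2*o + V*o) = 3 + 2*o + V*o)
a = -540237 (a = (3 + 2*(-418) + 1480*(-418)) - (263 - 50)*(-372) = (3 - 836 - 618640) - 213*(-372) = -619473 - 1*(-79236) = -619473 + 79236 = -540237)
a + g = -540237 - 111210 = -651447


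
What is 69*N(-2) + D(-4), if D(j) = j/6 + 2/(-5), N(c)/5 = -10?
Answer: -51766/15 ≈ -3451.1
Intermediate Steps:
N(c) = -50 (N(c) = 5*(-10) = -50)
D(j) = -2/5 + j/6 (D(j) = j*(1/6) + 2*(-1/5) = j/6 - 2/5 = -2/5 + j/6)
69*N(-2) + D(-4) = 69*(-50) + (-2/5 + (1/6)*(-4)) = -3450 + (-2/5 - 2/3) = -3450 - 16/15 = -51766/15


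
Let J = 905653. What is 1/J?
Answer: 1/905653 ≈ 1.1042e-6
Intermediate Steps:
1/J = 1/905653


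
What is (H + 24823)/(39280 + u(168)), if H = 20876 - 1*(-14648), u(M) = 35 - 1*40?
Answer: 60347/39275 ≈ 1.5365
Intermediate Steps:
u(M) = -5 (u(M) = 35 - 40 = -5)
H = 35524 (H = 20876 + 14648 = 35524)
(H + 24823)/(39280 + u(168)) = (35524 + 24823)/(39280 - 5) = 60347/39275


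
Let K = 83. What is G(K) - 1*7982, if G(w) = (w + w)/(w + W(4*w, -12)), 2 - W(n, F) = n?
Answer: -1971720/247 ≈ -7982.7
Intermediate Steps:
W(n, F) = 2 - n
G(w) = 2*w/(2 - 3*w) (G(w) = (w + w)/(w + (2 - 4*w)) = (2*w)/(w + (2 - 4*w)) = (2*w)/(2 - 3*w) = 2*w/(2 - 3*w))
G(K) - 1*7982 = -2*83/(-2 + 3*83) - 1*7982 = -2*83/(-2 + 249) - 7982 = -2*83/247 - 7982 = -2*83*1/247 - 7982 = -166/247 - 7982 = -1971720/247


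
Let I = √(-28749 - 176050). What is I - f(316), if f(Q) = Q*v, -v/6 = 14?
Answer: 26544 + I*√204799 ≈ 26544.0 + 452.55*I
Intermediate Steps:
v = -84 (v = -6*14 = -84)
I = I*√204799 (I = √(-204799) = I*√204799 ≈ 452.55*I)
f(Q) = -84*Q (f(Q) = Q*(-84) = -84*Q)
I - f(316) = I*√204799 - (-84)*316 = I*√204799 - 1*(-26544) = I*√204799 + 26544 = 26544 + I*√204799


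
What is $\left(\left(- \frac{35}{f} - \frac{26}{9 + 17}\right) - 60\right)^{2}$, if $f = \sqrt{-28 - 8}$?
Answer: $\frac{132731}{36} - \frac{2135 i}{3} \approx 3687.0 - 711.67 i$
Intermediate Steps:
$f = 6 i$ ($f = \sqrt{-36} = 6 i \approx 6.0 i$)
$\left(\left(- \frac{35}{f} - \frac{26}{9 + 17}\right) - 60\right)^{2} = \left(\left(- \frac{35}{6 i} - \frac{26}{9 + 17}\right) - 60\right)^{2} = \left(\left(- 35 \left(- \frac{i}{6}\right) - \frac{26}{26}\right) - 60\right)^{2} = \left(\left(\frac{35 i}{6} - 1\right) - 60\right)^{2} = \left(\left(-1 + \frac{35 i}{6}\right) - 60\right)^{2} = \left(-61 + \frac{35 i}{6}\right)^{2}$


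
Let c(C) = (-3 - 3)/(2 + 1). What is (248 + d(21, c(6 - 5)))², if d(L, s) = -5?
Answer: 59049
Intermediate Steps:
c(C) = -2 (c(C) = -6/3 = -6*⅓ = -2)
(248 + d(21, c(6 - 5)))² = (248 - 5)² = 243² = 59049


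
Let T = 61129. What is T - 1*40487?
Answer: 20642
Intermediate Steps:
T - 1*40487 = 61129 - 1*40487 = 61129 - 40487 = 20642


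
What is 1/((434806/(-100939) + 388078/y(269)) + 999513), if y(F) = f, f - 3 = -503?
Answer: 25234750/25202765872629 ≈ 1.0013e-6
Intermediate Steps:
f = -500 (f = 3 - 503 = -500)
y(F) = -500
1/((434806/(-100939) + 388078/y(269)) + 999513) = 1/((434806/(-100939) + 388078/(-500)) + 999513) = 1/((434806*(-1/100939) + 388078*(-1/500)) + 999513) = 1/((-434806/100939 - 194039/250) + 999513) = 1/(-19694804121/25234750 + 999513) = 1/(25202765872629/25234750) = 25234750/25202765872629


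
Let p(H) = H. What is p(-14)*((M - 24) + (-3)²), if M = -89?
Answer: 1456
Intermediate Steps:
p(-14)*((M - 24) + (-3)²) = -14*((-89 - 24) + (-3)²) = -14*(-113 + 9) = -14*(-104) = 1456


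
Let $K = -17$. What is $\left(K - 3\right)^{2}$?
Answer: $400$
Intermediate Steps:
$\left(K - 3\right)^{2} = \left(-17 - 3\right)^{2} = \left(-20\right)^{2} = 400$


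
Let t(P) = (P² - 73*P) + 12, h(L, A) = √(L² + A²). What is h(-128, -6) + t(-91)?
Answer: 14936 + 2*√4105 ≈ 15064.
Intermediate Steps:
h(L, A) = √(A² + L²)
t(P) = 12 + P² - 73*P
h(-128, -6) + t(-91) = √((-6)² + (-128)²) + (12 + (-91)² - 73*(-91)) = √(36 + 16384) + (12 + 8281 + 6643) = √16420 + 14936 = 2*√4105 + 14936 = 14936 + 2*√4105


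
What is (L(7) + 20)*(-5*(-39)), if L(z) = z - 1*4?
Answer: 4485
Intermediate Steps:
L(z) = -4 + z (L(z) = z - 4 = -4 + z)
(L(7) + 20)*(-5*(-39)) = ((-4 + 7) + 20)*(-5*(-39)) = (3 + 20)*195 = 23*195 = 4485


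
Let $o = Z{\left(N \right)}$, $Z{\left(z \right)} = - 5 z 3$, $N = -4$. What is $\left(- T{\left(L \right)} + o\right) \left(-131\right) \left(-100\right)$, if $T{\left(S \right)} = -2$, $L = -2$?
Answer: $812200$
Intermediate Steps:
$Z{\left(z \right)} = - 15 z$
$o = 60$ ($o = \left(-15\right) \left(-4\right) = 60$)
$\left(- T{\left(L \right)} + o\right) \left(-131\right) \left(-100\right) = \left(\left(-1\right) \left(-2\right) + 60\right) \left(-131\right) \left(-100\right) = \left(2 + 60\right) \left(-131\right) \left(-100\right) = 62 \left(-131\right) \left(-100\right) = \left(-8122\right) \left(-100\right) = 812200$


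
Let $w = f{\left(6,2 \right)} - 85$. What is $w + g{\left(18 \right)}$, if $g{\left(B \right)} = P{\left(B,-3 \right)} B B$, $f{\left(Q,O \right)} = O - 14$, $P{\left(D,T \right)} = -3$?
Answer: $-1069$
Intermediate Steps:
$f{\left(Q,O \right)} = -14 + O$
$g{\left(B \right)} = - 3 B^{2}$ ($g{\left(B \right)} = - 3 B B = - 3 B^{2}$)
$w = -97$ ($w = \left(-14 + 2\right) - 85 = -12 - 85 = -97$)
$w + g{\left(18 \right)} = -97 - 3 \cdot 18^{2} = -97 - 972 = -1069$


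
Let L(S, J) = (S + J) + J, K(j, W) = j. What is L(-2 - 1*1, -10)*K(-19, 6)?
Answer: 437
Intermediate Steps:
L(S, J) = S + 2*J (L(S, J) = (J + S) + J = S + 2*J)
L(-2 - 1*1, -10)*K(-19, 6) = ((-2 - 1*1) + 2*(-10))*(-19) = ((-2 - 1) - 20)*(-19) = (-3 - 20)*(-19) = -23*(-19) = 437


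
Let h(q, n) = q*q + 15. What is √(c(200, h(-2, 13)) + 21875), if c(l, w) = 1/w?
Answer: √7896894/19 ≈ 147.90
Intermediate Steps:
h(q, n) = 15 + q² (h(q, n) = q² + 15 = 15 + q²)
√(c(200, h(-2, 13)) + 21875) = √(1/(15 + (-2)²) + 21875) = √(1/(15 + 4) + 21875) = √(1/19 + 21875) = √(415626/19) = √7896894/19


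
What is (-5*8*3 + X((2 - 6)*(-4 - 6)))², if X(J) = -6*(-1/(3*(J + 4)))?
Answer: 6964321/484 ≈ 14389.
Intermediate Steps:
X(J) = -6/(-12 - 3*J) (X(J) = -6*(-1/(3*(4 + J))) = -6/(-12 - 3*J))
(-5*8*3 + X((2 - 6)*(-4 - 6)))² = (-5*8*3 + 2/(4 + (2 - 6)*(-4 - 6)))² = (-40*3 + 2/(4 - 4*(-10)))² = (-120 + 2/(4 + 40))² = (-120 + 2/44)² = (-120 + 2*(1/44))² = (-120 + 1/22)² = (-2639/22)² = 6964321/484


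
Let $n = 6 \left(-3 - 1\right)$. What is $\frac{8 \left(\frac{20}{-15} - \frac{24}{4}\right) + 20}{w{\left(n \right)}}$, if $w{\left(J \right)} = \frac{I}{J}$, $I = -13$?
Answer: $- \frac{928}{13} \approx -71.385$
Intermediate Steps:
$n = -24$ ($n = 6 \left(-4\right) = -24$)
$w{\left(J \right)} = - \frac{13}{J}$
$\frac{8 \left(\frac{20}{-15} - \frac{24}{4}\right) + 20}{w{\left(n \right)}} = \frac{8 \left(\frac{20}{-15} - \frac{24}{4}\right) + 20}{\left(-13\right) \frac{1}{-24}} = \frac{8 \left(20 \left(- \frac{1}{15}\right) - 6\right) + 20}{\left(-13\right) \left(- \frac{1}{24}\right)} = \frac{8 \left(- \frac{4}{3} - 6\right) + 20}{\frac{13}{24}} = \left(8 \left(- \frac{22}{3}\right) + 20\right) \frac{24}{13} = \left(- \frac{176}{3} + 20\right) \frac{24}{13} = \left(- \frac{116}{3}\right) \frac{24}{13} = - \frac{928}{13}$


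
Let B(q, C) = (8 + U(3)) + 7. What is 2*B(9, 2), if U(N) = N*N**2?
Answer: 84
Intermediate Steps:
U(N) = N**3
B(q, C) = 42 (B(q, C) = (8 + 3**3) + 7 = (8 + 27) + 7 = 35 + 7 = 42)
2*B(9, 2) = 2*42 = 84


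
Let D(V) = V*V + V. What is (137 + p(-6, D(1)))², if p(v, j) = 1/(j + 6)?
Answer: 1203409/64 ≈ 18803.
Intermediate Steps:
D(V) = V + V² (D(V) = V² + V = V + V²)
p(v, j) = 1/(6 + j)
(137 + p(-6, D(1)))² = (137 + 1/(6 + 1*(1 + 1)))² = (137 + 1/(6 + 1*2))² = (137 + 1/(6 + 2))² = (137 + 1/8)² = (137 + ⅛)² = (1097/8)² = 1203409/64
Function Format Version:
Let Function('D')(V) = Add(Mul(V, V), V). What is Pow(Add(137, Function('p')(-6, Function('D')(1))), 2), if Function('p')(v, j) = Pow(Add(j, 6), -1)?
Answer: Rational(1203409, 64) ≈ 18803.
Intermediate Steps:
Function('D')(V) = Add(V, Pow(V, 2)) (Function('D')(V) = Add(Pow(V, 2), V) = Add(V, Pow(V, 2)))
Function('p')(v, j) = Pow(Add(6, j), -1)
Pow(Add(137, Function('p')(-6, Function('D')(1))), 2) = Pow(Add(137, Pow(Add(6, Mul(1, Add(1, 1))), -1)), 2) = Pow(Add(137, Pow(Add(6, Mul(1, 2)), -1)), 2) = Pow(Add(137, Pow(Add(6, 2), -1)), 2) = Pow(Add(137, Pow(8, -1)), 2) = Pow(Add(137, Rational(1, 8)), 2) = Pow(Rational(1097, 8), 2) = Rational(1203409, 64)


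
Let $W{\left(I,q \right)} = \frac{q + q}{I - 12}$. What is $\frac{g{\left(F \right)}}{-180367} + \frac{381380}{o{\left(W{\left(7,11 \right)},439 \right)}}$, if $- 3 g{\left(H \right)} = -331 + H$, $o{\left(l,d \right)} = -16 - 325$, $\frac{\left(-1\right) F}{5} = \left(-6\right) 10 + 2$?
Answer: $- \frac{18760464851}{16774131} \approx -1118.4$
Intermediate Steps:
$W{\left(I,q \right)} = \frac{2 q}{-12 + I}$
$F = 290$ ($F = - 5 \left(\left(-6\right) 10 + 2\right) = - 5 \left(-60 + 2\right) = \left(-5\right) \left(-58\right) = 290$)
$o{\left(l,d \right)} = -341$
$g{\left(H \right)} = \frac{331}{3} - \frac{H}{3}$ ($g{\left(H \right)} = - \frac{-331 + H}{3} = \frac{331}{3} - \frac{H}{3}$)
$\frac{g{\left(F \right)}}{-180367} + \frac{381380}{o{\left(W{\left(7,11 \right)},439 \right)}} = \frac{\frac{331}{3} - \frac{290}{3}}{-180367} + \frac{381380}{-341} = \left(\frac{331}{3} - \frac{290}{3}\right) \left(- \frac{1}{180367}\right) + 381380 \left(- \frac{1}{341}\right) = \frac{41}{3} \left(- \frac{1}{180367}\right) - \frac{381380}{341} = - \frac{41}{541101} - \frac{381380}{341} = - \frac{18760464851}{16774131}$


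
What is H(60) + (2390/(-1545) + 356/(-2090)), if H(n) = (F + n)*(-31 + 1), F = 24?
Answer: -814275112/322905 ≈ -2521.7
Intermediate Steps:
H(n) = -720 - 30*n (H(n) = (24 + n)*(-31 + 1) = (24 + n)*(-30) = -720 - 30*n)
H(60) + (2390/(-1545) + 356/(-2090)) = (-720 - 30*60) + (2390/(-1545) + 356/(-2090)) = (-720 - 1800) + (2390*(-1/1545) + 356*(-1/2090)) = -2520 + (-478/309 - 178/1045) = -2520 - 554512/322905 = -814275112/322905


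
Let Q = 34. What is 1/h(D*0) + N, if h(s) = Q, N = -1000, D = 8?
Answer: -33999/34 ≈ -999.97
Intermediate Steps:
h(s) = 34
1/h(D*0) + N = 1/34 - 1000 = -33999/34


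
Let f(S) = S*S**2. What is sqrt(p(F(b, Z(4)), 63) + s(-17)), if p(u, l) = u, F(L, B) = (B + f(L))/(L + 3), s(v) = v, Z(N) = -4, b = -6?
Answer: 13*sqrt(3)/3 ≈ 7.5056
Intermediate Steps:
f(S) = S**3
F(L, B) = (B + L**3)/(3 + L) (F(L, B) = (B + L**3)/(L + 3) = (B + L**3)/(3 + L))
sqrt(p(F(b, Z(4)), 63) + s(-17)) = sqrt((-4 + (-6)**3)/(3 - 6) - 17) = sqrt((-4 - 216)/(-3) - 17) = sqrt(-1/3*(-220) - 17) = sqrt(220/3 - 17) = sqrt(169/3) = 13*sqrt(3)/3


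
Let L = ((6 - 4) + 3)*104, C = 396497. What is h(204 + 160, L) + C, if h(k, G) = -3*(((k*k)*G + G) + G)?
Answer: -206300383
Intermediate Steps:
L = 520 (L = (2 + 3)*104 = 5*104 = 520)
h(k, G) = -6*G - 3*G*k² (h(k, G) = -3*((k²*G + G) + G) = -3*((G*k² + G) + G) = -3*((G + G*k²) + G) = -3*(2*G + G*k²) = -6*G - 3*G*k²)
h(204 + 160, L) + C = -3*520*(2 + (204 + 160)²) + 396497 = -3*520*(2 + 364²) + 396497 = -3*520*(2 + 132496) + 396497 = -3*520*132498 + 396497 = -206696880 + 396497 = -206300383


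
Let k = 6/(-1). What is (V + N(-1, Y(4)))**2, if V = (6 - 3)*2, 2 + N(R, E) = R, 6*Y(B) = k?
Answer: 9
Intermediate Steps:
k = -6 (k = 6*(-1) = -6)
Y(B) = -1 (Y(B) = (1/6)*(-6) = -1)
N(R, E) = -2 + R
V = 6 (V = 3*2 = 6)
(V + N(-1, Y(4)))**2 = (6 + (-2 - 1))**2 = (6 - 3)**2 = 3**2 = 9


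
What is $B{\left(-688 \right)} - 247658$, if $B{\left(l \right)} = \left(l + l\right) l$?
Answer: $699030$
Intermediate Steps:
$B{\left(l \right)} = 2 l^{2}$ ($B{\left(l \right)} = 2 l l = 2 l^{2}$)
$B{\left(-688 \right)} - 247658 = 2 \left(-688\right)^{2} - 247658 = 2 \cdot 473344 - 247658 = 946688 - 247658 = 699030$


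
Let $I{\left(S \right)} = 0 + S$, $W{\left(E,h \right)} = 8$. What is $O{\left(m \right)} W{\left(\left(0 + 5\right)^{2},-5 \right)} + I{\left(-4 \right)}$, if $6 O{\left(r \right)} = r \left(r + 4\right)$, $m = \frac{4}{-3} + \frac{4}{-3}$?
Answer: $- \frac{236}{27} \approx -8.7407$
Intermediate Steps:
$m = - \frac{8}{3}$ ($m = 4 \left(- \frac{1}{3}\right) + 4 \left(- \frac{1}{3}\right) = - \frac{4}{3} - \frac{4}{3} = - \frac{8}{3} \approx -2.6667$)
$O{\left(r \right)} = \frac{r \left(4 + r\right)}{6}$ ($O{\left(r \right)} = \frac{r \left(r + 4\right)}{6} = \frac{r \left(4 + r\right)}{6}$)
$I{\left(S \right)} = S$
$O{\left(m \right)} W{\left(\left(0 + 5\right)^{2},-5 \right)} + I{\left(-4 \right)} = \frac{1}{6} \left(- \frac{8}{3}\right) \left(4 - \frac{8}{3}\right) 8 - 4 = \frac{1}{6} \left(- \frac{8}{3}\right) \frac{4}{3} \cdot 8 - 4 = \left(- \frac{16}{27}\right) 8 - 4 = - \frac{128}{27} - 4 = - \frac{236}{27}$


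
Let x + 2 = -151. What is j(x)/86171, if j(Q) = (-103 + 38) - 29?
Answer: -94/86171 ≈ -0.0010909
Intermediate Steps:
x = -153 (x = -2 - 151 = -153)
j(Q) = -94 (j(Q) = -65 - 29 = -94)
j(x)/86171 = -94/86171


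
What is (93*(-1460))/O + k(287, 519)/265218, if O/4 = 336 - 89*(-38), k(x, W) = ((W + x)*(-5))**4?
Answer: 490342537692377495/493040262 ≈ 9.9453e+8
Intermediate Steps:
k(x, W) = (-5*W - 5*x)**4
O = 14872 (O = 4*(336 - 89*(-38)) = 4*(336 + 3382) = 4*3718 = 14872)
(93*(-1460))/O + k(287, 519)/265218 = (93*(-1460))/14872 + (625*(519 + 287)**4)/265218 = -135780*1/14872 + (625*806**4)*(1/265218) = -33945/3718 + (625*422026932496)*(1/265218) = -33945/3718 + 263766832810000*(1/265218) = -33945/3718 + 131883416405000/132609 = 490342537692377495/493040262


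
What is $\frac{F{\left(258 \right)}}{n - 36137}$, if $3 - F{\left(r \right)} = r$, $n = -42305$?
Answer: $\frac{255}{78442} \approx 0.0032508$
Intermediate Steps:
$F{\left(r \right)} = 3 - r$
$\frac{F{\left(258 \right)}}{n - 36137} = \frac{3 - 258}{-42305 - 36137} = - \frac{255}{-78442} = \left(-255\right) \left(- \frac{1}{78442}\right) = \frac{255}{78442}$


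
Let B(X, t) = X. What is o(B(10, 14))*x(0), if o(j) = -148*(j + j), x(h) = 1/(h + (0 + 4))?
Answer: -740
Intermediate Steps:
x(h) = 1/(4 + h) (x(h) = 1/(h + 4) = 1/(4 + h))
o(j) = -296*j
o(B(10, 14))*x(0) = (-296*10)/(4 + 0) = -2960/4 = -2960*1/4 = -740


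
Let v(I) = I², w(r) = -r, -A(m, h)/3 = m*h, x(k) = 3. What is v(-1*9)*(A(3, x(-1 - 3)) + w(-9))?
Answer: -1458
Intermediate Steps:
A(m, h) = -3*h*m (A(m, h) = -3*m*h = -3*h*m)
v(-1*9)*(A(3, x(-1 - 3)) + w(-9)) = (-1*9)²*(-3*3*3 - 1*(-9)) = (-9)²*(-27 + 9) = 81*(-18) = -1458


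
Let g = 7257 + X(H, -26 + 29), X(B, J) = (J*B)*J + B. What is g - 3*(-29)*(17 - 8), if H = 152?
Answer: 9560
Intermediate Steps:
X(B, J) = B + B*J² (X(B, J) = (B*J)*J + B = B*J² + B = B + B*J²)
g = 8777 (g = 7257 + 152*(1 + (-26 + 29)²) = 7257 + 152*(1 + 3²) = 7257 + 152*(1 + 9) = 7257 + 152*10 = 7257 + 1520 = 8777)
g - 3*(-29)*(17 - 8) = 8777 - 3*(-29)*(17 - 8) = 8777 - (-87)*9 = 8777 - 1*(-783) = 8777 + 783 = 9560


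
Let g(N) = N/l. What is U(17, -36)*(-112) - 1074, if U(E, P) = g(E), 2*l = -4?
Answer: -122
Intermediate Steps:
l = -2 (l = (½)*(-4) = -2)
g(N) = -N/2 (g(N) = N/(-2) = N*(-½) = -N/2)
U(E, P) = -E/2
U(17, -36)*(-112) - 1074 = -½*17*(-112) - 1074 = -17/2*(-112) - 1074 = 952 - 1074 = -122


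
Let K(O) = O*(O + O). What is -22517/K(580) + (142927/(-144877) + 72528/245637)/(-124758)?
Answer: -574448373756562561/17167156546313642400 ≈ -0.033462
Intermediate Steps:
K(O) = 2*O² (K(O) = O*(2*O) = 2*O²)
-22517/K(580) + (142927/(-144877) + 72528/245637)/(-124758) = -22517/(2*580²) + (142927/(-144877) + 72528/245637)/(-124758) = -22517/(2*336400) + (142927*(-1/144877) + 72528*(1/245637))*(-1/124758) = -22517/672800 + (-142927/144877 + 24176/81879)*(-1/124758) = -22517*1/672800 - 8200173481/11862383883*(-1/124758) = -22517/672800 + 8200173481/1479927288475314 = -574448373756562561/17167156546313642400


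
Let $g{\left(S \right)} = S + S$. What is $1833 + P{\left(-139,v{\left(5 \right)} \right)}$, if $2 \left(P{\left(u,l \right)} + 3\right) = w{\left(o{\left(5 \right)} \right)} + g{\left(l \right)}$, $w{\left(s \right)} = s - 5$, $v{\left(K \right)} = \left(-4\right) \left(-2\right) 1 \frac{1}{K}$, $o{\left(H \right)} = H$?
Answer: $\frac{9158}{5} \approx 1831.6$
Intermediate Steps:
$g{\left(S \right)} = 2 S$
$v{\left(K \right)} = \frac{8}{K}$
$w{\left(s \right)} = -5 + s$
$P{\left(u,l \right)} = -3 + l$ ($P{\left(u,l \right)} = -3 + \frac{\left(-5 + 5\right) + 2 l}{2} = -3 + \frac{0 + 2 l}{2} = -3 + \frac{2 l}{2} = -3 + l$)
$1833 + P{\left(-139,v{\left(5 \right)} \right)} = 1833 - \left(3 - \frac{8}{5}\right) = 1833 + \left(-3 + 8 \cdot \frac{1}{5}\right) = 1833 + \left(-3 + \frac{8}{5}\right) = 1833 - \frac{7}{5} = \frac{9158}{5}$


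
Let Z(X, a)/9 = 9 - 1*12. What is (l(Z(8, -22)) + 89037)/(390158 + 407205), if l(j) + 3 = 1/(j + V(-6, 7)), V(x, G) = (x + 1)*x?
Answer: 267103/2392089 ≈ 0.11166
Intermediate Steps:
V(x, G) = x*(1 + x) (V(x, G) = (1 + x)*x = x*(1 + x))
Z(X, a) = -27 (Z(X, a) = 9*(9 - 1*12) = 9*(9 - 12) = 9*(-3) = -27)
l(j) = -3 + 1/(30 + j) (l(j) = -3 + 1/(j - 6*(1 - 6)) = -3 + 1/(j - 6*(-5)) = -3 + 1/(j + 30) = -3 + 1/(30 + j))
(l(Z(8, -22)) + 89037)/(390158 + 407205) = ((-89 - 3*(-27))/(30 - 27) + 89037)/(390158 + 407205) = ((-89 + 81)/3 + 89037)/797363 = ((1/3)*(-8) + 89037)*(1/797363) = (-8/3 + 89037)*(1/797363) = (267103/3)*(1/797363) = 267103/2392089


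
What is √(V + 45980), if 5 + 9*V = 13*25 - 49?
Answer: √414091/3 ≈ 214.50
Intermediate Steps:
V = 271/9 (V = -5/9 + (13*25 - 49)/9 = -5/9 + (325 - 49)/9 = -5/9 + (⅑)*276 = -5/9 + 92/3 = 271/9 ≈ 30.111)
√(V + 45980) = √(271/9 + 45980) = √(414091/9) = √414091/3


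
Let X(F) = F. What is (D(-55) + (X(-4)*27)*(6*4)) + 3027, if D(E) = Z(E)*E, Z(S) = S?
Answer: 3460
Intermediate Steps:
D(E) = E**2 (D(E) = E*E = E**2)
(D(-55) + (X(-4)*27)*(6*4)) + 3027 = ((-55)**2 + (-4*27)*(6*4)) + 3027 = (3025 - 108*24) + 3027 = (3025 - 2592) + 3027 = 433 + 3027 = 3460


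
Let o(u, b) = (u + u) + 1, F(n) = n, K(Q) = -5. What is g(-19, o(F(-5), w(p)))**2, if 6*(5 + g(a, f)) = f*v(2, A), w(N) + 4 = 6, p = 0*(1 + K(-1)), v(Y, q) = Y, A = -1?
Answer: 64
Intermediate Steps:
p = 0 (p = 0*(1 - 5) = 0*(-4) = 0)
w(N) = 2 (w(N) = -4 + 6 = 2)
o(u, b) = 1 + 2*u (o(u, b) = 2*u + 1 = 1 + 2*u)
g(a, f) = -5 + f/3 (g(a, f) = -5 + (f*2)/6 = -5 + (2*f)/6 = -5 + f/3)
g(-19, o(F(-5), w(p)))**2 = (-5 + (1 + 2*(-5))/3)**2 = (-5 + (1 - 10)/3)**2 = (-5 + (1/3)*(-9))**2 = (-5 - 3)**2 = (-8)**2 = 64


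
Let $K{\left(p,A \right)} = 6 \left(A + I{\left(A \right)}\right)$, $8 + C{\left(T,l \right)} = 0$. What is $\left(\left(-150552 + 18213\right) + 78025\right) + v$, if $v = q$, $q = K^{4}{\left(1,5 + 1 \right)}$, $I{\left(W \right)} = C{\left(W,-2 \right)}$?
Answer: $-33578$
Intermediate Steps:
$C{\left(T,l \right)} = -8$ ($C{\left(T,l \right)} = -8 + 0 = -8$)
$I{\left(W \right)} = -8$
$K{\left(p,A \right)} = -48 + 6 A$ ($K{\left(p,A \right)} = 6 \left(A - 8\right) = 6 \left(-8 + A\right) = -48 + 6 A$)
$q = 20736$ ($q = \left(-48 + 6 \left(5 + 1\right)\right)^{4} = \left(-48 + 6 \cdot 6\right)^{4} = \left(-48 + 36\right)^{4} = \left(-12\right)^{4} = 20736$)
$v = 20736$
$\left(\left(-150552 + 18213\right) + 78025\right) + v = \left(\left(-150552 + 18213\right) + 78025\right) + 20736 = \left(-132339 + 78025\right) + 20736 = -54314 + 20736 = -33578$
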